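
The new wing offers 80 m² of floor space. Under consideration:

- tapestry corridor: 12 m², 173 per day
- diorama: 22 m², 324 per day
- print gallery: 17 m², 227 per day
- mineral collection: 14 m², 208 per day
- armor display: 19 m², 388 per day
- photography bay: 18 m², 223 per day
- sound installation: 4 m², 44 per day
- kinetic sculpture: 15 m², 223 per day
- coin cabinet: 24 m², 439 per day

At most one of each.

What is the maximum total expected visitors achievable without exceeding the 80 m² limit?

Filling by ratio: mineral collection + armor display + sound installation + kinetic sculpture + coin cabinet for 1302, with 4 m² left unused.
Dropping mineral collection and sound installation frees 18 m²; slotting in diorama (22 m²) lifts the total to 1374 at 80 m².
Every other selection either busts 80 m² or fails to beat 1374.

1374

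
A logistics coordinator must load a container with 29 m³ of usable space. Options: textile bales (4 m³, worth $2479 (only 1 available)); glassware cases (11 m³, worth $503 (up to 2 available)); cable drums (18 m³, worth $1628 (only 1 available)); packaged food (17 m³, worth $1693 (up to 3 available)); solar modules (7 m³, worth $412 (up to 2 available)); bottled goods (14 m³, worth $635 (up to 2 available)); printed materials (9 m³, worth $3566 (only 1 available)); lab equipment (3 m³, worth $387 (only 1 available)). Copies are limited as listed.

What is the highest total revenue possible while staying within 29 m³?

6935

A density-first pass picks textile bales + solar modules + printed materials + lab equipment — 6844 at 23 m³.
The 7 m³ tied up in solar modules is better spent on glassware cases — total rises to 6935 (27 m³).
Nothing else within 29 m³ beats 6935.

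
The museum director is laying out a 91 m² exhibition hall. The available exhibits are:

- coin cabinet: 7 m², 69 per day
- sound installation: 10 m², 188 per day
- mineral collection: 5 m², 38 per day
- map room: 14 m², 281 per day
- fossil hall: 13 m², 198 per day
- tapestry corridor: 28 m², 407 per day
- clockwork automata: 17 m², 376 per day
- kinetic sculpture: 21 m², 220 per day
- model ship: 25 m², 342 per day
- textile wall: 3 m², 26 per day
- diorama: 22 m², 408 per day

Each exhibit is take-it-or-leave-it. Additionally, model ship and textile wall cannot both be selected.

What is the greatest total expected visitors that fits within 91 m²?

Density check — clockwork automata 22.12, map room 20.07, sound installation 18.80, diorama 18.55 are the best per m².
Greedy by ratio would take coin cabinet + sound installation + mineral collection + map room + fossil hall + clockwork automata + textile wall + diorama: 91 m² used, total 1584.
A better packing is sound installation + map room + tapestry corridor + clockwork automata + diorama: 91 m², total 1660.
No other feasible combination exceeds 1660.

1660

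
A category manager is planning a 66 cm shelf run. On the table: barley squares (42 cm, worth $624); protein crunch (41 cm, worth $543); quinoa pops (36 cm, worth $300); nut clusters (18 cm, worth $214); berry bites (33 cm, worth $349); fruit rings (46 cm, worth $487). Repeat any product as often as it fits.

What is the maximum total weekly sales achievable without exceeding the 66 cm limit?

838

Best packing: barley squares + nut clusters — 60 cm, 838 total.
Nothing else within 66 cm beats 838.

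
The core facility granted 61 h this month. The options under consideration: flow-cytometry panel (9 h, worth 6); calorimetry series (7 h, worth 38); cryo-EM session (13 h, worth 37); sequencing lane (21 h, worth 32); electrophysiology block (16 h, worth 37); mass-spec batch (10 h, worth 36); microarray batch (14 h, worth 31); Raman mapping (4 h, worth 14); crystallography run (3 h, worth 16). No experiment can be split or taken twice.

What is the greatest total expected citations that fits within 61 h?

Greedy by ratio would take calorimetry series + cryo-EM session + electrophysiology block + mass-spec batch + Raman mapping + crystallography run: 53 h used, total 178.
Dropping Raman mapping and crystallography run frees 7 h; slotting in microarray batch (14 h) lifts the total to 179 at 60 h.
An exhaustive check of the 512 subsets confirms 179.

179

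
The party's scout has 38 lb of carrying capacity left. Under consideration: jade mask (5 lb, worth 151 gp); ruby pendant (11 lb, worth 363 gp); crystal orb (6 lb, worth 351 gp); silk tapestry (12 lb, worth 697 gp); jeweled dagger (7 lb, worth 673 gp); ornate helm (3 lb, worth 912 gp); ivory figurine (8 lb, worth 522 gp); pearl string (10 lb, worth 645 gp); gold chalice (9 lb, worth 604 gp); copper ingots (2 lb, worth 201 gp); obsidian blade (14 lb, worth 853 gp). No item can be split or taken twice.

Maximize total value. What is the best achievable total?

3386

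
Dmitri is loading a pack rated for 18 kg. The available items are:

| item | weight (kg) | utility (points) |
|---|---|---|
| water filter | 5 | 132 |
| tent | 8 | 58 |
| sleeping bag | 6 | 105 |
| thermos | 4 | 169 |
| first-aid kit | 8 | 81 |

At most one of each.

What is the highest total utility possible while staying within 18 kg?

406

Taking water filter + sleeping bag + thermos: 15 kg used, 406 in utility.
Runner-up water filter + thermos + first-aid kit tops out at 382.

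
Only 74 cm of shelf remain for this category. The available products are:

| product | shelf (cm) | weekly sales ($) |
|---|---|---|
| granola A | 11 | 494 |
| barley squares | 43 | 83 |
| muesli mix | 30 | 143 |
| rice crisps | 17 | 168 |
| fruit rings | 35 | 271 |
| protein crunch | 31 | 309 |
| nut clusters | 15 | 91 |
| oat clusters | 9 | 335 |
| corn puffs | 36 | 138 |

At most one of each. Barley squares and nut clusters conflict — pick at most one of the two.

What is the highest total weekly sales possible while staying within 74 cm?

1306

Taking granola A + rice crisps + protein crunch + oat clusters: 68 cm used, 1306 in weekly sales.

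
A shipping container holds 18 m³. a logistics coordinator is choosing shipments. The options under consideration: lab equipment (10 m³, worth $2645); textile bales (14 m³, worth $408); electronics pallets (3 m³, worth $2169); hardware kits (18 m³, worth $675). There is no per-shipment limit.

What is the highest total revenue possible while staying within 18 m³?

13014

By revenue per m³: electronics pallets 723.00, lab equipment 264.50, hardware kits 37.50 lead.
Taking 6×electronics pallets: 18 m³ used, 13014 in revenue.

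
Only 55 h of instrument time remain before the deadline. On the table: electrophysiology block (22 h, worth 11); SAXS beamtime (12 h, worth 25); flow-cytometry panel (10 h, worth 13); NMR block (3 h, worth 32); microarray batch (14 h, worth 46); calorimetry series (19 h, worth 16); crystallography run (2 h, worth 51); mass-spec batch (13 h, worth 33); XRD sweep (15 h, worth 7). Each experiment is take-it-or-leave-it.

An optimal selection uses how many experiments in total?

6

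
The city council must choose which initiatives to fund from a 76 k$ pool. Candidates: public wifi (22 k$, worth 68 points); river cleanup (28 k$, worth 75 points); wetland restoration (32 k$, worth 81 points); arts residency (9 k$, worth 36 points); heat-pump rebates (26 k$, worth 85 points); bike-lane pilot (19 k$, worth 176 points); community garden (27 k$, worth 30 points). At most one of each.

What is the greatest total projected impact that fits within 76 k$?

Density check — bike-lane pilot 9.26, arts residency 4.00, heat-pump rebates 3.27 are the best per k$.
Public wifi + arts residency + heat-pump rebates + bike-lane pilot uses 76 of the 76 k$ and totals 365.
Every other selection either busts 76 k$ or fails to beat 365.

365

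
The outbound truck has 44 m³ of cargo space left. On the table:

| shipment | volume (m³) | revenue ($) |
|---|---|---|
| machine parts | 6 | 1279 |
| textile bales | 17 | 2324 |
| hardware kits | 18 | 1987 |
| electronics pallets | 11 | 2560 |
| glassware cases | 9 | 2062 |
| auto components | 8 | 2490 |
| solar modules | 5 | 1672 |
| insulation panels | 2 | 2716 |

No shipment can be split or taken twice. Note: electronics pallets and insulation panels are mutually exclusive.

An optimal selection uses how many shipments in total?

5

The maximum revenue within 44 m³ is 11264.
textile bales + glassware cases + auto components + solar modules + insulation panels hits 11264 at 41 m³.
Any selection reaching 11264 contains exactly 5 shipments.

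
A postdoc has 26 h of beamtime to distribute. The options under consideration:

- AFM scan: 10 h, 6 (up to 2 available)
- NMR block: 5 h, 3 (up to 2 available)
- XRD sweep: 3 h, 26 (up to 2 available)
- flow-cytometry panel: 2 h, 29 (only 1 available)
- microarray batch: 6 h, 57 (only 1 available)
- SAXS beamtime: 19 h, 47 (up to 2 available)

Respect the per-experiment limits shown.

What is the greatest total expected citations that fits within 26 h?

Density check — flow-cytometry panel 14.50, microarray batch 9.50, XRD sweep 8.67 are the best per h.
Taking 2×NMR block + 2×XRD sweep + flow-cytometry panel + microarray batch: 24 h used, 144 in expected citations.
That's the maximum — no swap from here does better than 144.

144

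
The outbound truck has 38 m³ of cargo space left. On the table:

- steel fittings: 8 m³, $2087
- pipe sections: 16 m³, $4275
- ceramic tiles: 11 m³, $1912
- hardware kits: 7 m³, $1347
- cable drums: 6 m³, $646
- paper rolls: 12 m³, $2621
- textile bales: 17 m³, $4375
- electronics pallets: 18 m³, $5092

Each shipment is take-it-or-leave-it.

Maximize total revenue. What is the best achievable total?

9800

Greedy by ratio would take pipe sections + electronics pallets: 34 m³ used, total 9367.
The 16 m³ tied up in pipe sections is better spent on steel fittings + paper rolls — total rises to 9800 (38 m³).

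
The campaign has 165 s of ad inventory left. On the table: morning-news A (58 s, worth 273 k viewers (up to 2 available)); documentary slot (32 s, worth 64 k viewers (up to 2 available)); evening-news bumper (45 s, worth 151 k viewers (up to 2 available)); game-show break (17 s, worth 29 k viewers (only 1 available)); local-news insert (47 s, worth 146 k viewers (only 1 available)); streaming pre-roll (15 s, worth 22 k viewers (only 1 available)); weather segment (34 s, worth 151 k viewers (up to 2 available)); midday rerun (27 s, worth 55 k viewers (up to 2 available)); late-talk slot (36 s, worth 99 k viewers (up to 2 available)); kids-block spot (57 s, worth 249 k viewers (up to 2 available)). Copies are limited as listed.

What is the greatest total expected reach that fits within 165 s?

By expected reach per s: morning-news A 4.71, weather segment 4.44, kids-block spot 4.37, evening-news bumper 3.36 lead.
Best packing: 2×morning-news A + streaming pre-roll + weather segment — 165 s, 719 total.
That's the maximum — no swap from here does better than 719.

719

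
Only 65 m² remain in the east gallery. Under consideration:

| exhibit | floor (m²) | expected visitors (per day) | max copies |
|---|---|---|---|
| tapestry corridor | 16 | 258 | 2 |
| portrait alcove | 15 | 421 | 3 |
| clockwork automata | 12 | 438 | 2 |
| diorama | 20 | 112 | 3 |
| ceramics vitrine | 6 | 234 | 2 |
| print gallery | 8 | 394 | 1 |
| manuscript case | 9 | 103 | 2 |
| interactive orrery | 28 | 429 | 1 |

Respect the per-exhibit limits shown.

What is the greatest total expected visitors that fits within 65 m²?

2159

Taking portrait alcove + 2×clockwork automata + 2×ceramics vitrine + print gallery: 59 m² used, 2159 in expected visitors.
That's the maximum — no swap from here does better than 2159.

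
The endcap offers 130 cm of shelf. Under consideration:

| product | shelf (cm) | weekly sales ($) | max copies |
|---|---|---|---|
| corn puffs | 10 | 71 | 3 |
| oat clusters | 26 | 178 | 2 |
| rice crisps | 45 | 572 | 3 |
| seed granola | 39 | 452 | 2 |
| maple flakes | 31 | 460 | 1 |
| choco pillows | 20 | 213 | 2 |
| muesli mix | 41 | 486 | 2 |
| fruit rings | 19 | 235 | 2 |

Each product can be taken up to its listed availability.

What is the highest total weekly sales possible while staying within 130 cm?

A density-first pass picks 2×rice crisps + maple flakes — 1604 at 121 cm.
Dropping 2×rice crisps frees 90 cm; slotting in seed granola + muesli mix + fruit rings (99 cm) lifts the total to 1633 at 130 cm.
That's the maximum — no swap from here does better than 1633.

1633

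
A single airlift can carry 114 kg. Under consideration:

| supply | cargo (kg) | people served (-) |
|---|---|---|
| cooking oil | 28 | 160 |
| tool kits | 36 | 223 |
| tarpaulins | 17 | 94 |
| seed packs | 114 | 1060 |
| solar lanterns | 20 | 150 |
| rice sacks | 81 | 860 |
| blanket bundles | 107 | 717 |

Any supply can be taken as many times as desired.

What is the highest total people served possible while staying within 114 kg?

Filling by ratio: solar lanterns + rice sacks for 1010, with 13 kg left unused.
The 101 kg tied up in solar lanterns and rice sacks is better spent on seed packs — total rises to 1060 (114 kg).

1060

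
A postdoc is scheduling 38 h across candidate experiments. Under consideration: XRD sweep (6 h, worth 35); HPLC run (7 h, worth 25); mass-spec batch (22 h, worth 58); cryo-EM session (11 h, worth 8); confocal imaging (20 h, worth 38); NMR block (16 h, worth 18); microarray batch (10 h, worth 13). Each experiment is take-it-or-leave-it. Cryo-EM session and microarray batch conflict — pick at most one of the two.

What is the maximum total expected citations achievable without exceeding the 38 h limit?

Density check — XRD sweep 5.83, HPLC run 3.57, mass-spec batch 2.64 are the best per h.
Best packing: XRD sweep + HPLC run + mass-spec batch — 35 h, 118 total.

118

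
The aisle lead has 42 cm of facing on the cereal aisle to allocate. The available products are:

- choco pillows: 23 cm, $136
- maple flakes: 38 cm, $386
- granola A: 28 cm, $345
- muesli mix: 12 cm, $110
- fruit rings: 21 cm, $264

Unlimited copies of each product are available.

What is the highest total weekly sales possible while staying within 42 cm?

528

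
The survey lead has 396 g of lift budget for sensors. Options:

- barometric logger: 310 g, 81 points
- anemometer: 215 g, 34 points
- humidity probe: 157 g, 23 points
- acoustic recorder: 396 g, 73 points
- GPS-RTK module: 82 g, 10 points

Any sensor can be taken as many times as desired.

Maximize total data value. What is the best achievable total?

Taking barometric logger + GPS-RTK module: 392 g used, 91 in data value.

91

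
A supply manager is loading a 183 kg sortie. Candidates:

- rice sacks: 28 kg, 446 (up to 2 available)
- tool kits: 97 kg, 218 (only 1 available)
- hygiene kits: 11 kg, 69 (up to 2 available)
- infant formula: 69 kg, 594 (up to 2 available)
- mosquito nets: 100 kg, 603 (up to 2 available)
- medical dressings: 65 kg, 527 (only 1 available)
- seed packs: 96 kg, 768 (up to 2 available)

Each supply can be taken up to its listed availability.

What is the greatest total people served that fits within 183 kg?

1798

Filling by ratio: 2×rice sacks + 2×hygiene kits + infant formula for 1624, with 36 kg left unused.
The 69 kg tied up in infant formula is better spent on seed packs — total rises to 1798 (174 kg).
The spare 9 kg is too small for any remaining supply, and no exchange beats 1798.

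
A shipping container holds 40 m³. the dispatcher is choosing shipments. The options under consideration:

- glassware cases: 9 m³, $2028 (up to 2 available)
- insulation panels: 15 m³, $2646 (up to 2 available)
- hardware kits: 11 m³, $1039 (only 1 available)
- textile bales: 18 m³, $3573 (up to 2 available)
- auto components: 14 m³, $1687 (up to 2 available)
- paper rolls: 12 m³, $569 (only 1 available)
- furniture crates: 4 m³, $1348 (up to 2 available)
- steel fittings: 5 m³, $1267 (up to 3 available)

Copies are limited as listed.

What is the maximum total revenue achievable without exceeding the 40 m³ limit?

9564

Greedy by ratio would take glassware cases + 2×furniture crates + 3×steel fittings: 32 m³ used, total 8525.
The 10 m³ tied up in 2×steel fittings is better spent on textile bales — total rises to 9564 (40 m³).
No other feasible combination exceeds 9564.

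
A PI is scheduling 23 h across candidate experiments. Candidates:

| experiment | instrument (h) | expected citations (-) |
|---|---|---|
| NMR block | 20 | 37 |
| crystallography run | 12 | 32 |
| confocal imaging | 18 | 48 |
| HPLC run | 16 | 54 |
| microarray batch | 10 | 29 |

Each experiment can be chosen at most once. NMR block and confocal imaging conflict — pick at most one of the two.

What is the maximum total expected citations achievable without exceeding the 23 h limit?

By expected citations per h: HPLC run 3.38, microarray batch 2.90, crystallography run 2.67 lead.
Greedy by ratio would take HPLC run: 16 h used, total 54.
Replace HPLC run with crystallography run + microarray batch: the trade gains 7 net, giving 61 at 22 h.
No other feasible combination exceeds 61.

61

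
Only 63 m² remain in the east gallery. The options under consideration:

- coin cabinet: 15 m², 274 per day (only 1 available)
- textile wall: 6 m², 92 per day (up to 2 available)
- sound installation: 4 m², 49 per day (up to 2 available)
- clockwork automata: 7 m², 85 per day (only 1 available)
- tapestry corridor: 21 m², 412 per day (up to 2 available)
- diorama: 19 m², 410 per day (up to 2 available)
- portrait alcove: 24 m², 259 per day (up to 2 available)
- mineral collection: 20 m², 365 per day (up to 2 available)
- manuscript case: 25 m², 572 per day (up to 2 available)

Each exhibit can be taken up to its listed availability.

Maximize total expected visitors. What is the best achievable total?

Ranking by ratio (expected visitors/m²): manuscript case 22.88, diorama 21.58, tapestry corridor 19.62, coin cabinet 18.27.
Taking the top-ratio exhibits first gives 2×textile wall + 2×manuscript case for 1328 (62 m²).
Dropping 2×textile wall and manuscript case frees 37 m²; slotting in 2×diorama (38 m²) lifts the total to 1392 at 63 m².
No other feasible combination exceeds 1392.

1392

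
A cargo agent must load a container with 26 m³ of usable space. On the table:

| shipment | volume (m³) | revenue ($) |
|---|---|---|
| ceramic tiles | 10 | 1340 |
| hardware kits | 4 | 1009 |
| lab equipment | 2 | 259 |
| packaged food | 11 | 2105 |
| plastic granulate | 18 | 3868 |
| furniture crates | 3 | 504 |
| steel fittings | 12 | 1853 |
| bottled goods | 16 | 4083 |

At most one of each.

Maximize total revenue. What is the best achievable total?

Hardware kits + lab equipment + furniture crates + bottled goods uses 25 of the 26 m³ and totals 5855.

5855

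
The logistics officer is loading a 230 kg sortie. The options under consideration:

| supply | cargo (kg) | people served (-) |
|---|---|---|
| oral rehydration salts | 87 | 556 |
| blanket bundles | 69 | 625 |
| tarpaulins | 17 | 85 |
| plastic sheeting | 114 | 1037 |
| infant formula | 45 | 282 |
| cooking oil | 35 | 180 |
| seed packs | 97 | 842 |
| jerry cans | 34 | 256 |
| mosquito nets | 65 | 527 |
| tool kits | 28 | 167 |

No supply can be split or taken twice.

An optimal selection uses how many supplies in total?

3

Best achievable people served is 1964.
tarpaulins + plastic sheeting + seed packs hits 1964 at 228 kg.
All optima have 3 supplies.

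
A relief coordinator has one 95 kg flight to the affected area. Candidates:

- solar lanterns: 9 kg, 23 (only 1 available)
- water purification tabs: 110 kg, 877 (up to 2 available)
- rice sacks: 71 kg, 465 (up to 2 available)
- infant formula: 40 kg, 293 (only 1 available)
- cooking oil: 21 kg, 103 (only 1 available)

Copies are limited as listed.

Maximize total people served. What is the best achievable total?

568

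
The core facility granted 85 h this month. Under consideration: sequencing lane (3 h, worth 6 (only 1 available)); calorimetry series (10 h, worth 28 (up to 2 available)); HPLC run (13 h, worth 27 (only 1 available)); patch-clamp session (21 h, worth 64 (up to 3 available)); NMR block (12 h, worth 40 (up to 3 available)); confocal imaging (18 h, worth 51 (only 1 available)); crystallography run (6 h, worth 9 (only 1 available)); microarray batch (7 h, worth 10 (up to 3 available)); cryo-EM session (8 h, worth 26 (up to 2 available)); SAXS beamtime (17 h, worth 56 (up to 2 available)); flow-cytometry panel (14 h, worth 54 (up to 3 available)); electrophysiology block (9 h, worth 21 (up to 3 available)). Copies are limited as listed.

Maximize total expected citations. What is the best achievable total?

300

By expected citations per h: flow-cytometry panel 3.86, NMR block 3.33, SAXS beamtime 3.29, cryo-EM session 3.25 lead.
Filling by ratio: sequencing lane + 3×NMR block + 3×flow-cytometry panel for 288, with 4 h left unused.
Replace sequencing lane and 3×NMR block with cryo-EM session + 2×SAXS beamtime: the trade gains 12 net, giving 300 at 84 h.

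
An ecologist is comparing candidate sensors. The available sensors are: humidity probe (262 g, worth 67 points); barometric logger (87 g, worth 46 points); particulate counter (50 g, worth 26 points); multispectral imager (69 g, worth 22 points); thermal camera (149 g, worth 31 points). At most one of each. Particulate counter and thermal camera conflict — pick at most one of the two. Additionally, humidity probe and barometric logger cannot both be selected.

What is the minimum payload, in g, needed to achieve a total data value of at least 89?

Minimise g subject to total data value ≥ 89.
Taking barometric logger + particulate counter + multispectral imager gives 94 (≥ 89) for 206 g.
No combination under 206 g hits 89.

206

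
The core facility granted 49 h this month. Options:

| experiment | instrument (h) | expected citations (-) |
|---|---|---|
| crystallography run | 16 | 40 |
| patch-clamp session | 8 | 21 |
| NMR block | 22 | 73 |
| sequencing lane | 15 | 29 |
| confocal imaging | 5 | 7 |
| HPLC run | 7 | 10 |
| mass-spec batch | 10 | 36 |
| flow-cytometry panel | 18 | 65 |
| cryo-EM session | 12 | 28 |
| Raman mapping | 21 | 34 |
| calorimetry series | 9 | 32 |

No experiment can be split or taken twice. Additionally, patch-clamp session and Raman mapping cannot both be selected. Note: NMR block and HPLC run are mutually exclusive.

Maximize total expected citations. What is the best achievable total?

170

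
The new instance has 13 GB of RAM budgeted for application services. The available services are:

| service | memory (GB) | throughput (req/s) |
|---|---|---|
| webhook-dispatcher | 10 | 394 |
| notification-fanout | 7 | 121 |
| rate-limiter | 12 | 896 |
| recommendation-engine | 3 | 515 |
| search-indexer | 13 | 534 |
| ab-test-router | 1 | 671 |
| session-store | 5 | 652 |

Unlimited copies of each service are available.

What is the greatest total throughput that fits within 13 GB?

8723

The ratio ordering already packs tightly: 13×ab-test-router, 13 GB, 8723.
Every other selection either busts 13 GB or fails to beat 8723.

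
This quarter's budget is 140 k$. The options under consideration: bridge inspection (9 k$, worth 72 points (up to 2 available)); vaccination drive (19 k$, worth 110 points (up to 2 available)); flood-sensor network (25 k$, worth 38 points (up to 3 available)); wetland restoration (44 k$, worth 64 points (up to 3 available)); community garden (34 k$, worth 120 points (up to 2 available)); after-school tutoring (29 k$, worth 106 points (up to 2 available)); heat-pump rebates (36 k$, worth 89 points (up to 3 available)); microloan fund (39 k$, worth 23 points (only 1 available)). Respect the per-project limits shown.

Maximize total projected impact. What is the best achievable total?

624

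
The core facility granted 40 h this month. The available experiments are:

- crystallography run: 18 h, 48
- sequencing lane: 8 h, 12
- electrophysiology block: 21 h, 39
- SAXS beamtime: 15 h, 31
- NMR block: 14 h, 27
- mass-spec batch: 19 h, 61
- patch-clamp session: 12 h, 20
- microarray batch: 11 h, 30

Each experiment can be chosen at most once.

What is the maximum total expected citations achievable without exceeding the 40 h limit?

109

Density check — mass-spec batch 3.21, microarray batch 2.73, crystallography run 2.67, SAXS beamtime 2.07 are the best per h.
A density-first pass picks sequencing lane + mass-spec batch + microarray batch — 103 at 38 h.
The 19 h tied up in sequencing lane and microarray batch is better spent on crystallography run — total rises to 109 (37 h).
An exhaustive check of the 256 subsets confirms 109.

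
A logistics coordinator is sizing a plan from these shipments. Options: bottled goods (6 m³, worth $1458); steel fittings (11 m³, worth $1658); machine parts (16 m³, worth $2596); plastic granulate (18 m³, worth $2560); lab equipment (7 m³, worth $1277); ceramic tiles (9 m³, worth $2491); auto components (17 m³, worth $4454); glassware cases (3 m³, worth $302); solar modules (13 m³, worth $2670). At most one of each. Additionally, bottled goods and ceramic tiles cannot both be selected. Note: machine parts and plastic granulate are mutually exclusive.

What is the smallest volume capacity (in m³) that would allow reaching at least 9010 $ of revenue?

39

Need the lightest bundle worth ≥ 9010.
ceramic tiles + auto components + solar modules reaches 9615 using 39 m³.
No combination under 39 m³ hits 9010.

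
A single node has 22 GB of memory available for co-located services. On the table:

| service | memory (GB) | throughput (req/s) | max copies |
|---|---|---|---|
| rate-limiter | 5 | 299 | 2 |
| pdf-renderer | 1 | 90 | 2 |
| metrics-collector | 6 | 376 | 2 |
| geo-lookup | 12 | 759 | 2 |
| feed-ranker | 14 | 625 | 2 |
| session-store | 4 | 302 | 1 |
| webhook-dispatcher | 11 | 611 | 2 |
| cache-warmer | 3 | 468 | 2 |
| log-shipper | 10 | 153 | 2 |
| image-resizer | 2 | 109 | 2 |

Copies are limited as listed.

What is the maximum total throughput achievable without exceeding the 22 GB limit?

2016

Taking the top-ratio services first gives 2×pdf-renderer + metrics-collector + session-store + 2×cache-warmer + 2×image-resizer for 2012 (22 GB).
Replace metrics-collector and 2×image-resizer with 2×rate-limiter: the trade gains 4 net, giving 2016 at 22 GB.
Nothing else within 22 GB beats 2016.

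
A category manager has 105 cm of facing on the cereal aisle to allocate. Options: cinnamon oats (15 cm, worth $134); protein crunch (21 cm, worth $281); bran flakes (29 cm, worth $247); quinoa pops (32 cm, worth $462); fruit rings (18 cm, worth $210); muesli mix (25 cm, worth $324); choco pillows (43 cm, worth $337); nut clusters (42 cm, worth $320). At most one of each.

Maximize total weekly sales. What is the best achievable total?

The ratio ordering already packs tightly: protein crunch + quinoa pops + fruit rings + muesli mix, 96 cm, 1277.
The spare 9 cm is too small for any remaining product, and no exchange beats 1277.

1277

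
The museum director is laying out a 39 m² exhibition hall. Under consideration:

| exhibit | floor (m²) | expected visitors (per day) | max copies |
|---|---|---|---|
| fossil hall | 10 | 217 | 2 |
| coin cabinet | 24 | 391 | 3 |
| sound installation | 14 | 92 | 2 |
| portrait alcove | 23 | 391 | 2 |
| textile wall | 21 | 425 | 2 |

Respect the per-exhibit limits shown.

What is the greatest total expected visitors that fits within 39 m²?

642

The ratio heuristic lands on 2×fossil hall + sound installation (526) but leaves 5 m² idle.
The 24 m² tied up in fossil hall and sound installation is better spent on textile wall — total rises to 642 (31 m²).
That's the maximum — no swap from here does better than 642.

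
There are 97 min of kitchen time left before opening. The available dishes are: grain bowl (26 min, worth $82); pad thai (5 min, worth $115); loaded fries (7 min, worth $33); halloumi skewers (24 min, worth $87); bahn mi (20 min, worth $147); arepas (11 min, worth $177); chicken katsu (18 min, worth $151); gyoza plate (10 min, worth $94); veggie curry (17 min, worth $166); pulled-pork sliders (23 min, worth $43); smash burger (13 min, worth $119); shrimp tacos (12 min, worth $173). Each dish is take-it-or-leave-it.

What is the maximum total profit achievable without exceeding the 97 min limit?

Greedy by ratio would take pad thai + loaded fries + arepas + chicken katsu + gyoza plate + veggie curry + smash burger + shrimp tacos: 93 min used, total 1028.
Replace loaded fries and gyoza plate with bahn mi: the trade gains 20 net, giving 1048 at 96 min.
The spare 1 min is too small for any remaining dish, and no exchange beats 1048.

1048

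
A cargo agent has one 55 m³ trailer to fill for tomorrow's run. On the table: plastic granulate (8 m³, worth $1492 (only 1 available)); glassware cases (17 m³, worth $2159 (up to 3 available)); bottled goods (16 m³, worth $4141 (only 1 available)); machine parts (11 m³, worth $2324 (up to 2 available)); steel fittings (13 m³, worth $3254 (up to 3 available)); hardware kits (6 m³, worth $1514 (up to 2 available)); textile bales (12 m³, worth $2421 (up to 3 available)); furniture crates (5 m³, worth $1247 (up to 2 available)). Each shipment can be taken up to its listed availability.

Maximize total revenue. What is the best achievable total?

A density-first pass picks bottled goods + 2×steel fittings + 2×hardware kits — 13677 at 54 m³.
Replace 2×hardware kits with steel fittings: the trade gains 226 net, giving 13903 at 55 m³.

13903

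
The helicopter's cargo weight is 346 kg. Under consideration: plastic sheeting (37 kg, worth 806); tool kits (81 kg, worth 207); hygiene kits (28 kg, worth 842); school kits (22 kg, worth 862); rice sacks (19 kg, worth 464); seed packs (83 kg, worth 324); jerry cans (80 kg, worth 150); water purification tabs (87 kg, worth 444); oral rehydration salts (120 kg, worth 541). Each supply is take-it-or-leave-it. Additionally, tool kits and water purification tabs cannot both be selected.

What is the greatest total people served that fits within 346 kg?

3959

By people served per kg: school kits 39.18, hygiene kits 30.07, rice sacks 24.42 lead.
Taking plastic sheeting + hygiene kits + school kits + rice sacks + water purification tabs + oral rehydration salts: 313 kg used, 3959 in people served.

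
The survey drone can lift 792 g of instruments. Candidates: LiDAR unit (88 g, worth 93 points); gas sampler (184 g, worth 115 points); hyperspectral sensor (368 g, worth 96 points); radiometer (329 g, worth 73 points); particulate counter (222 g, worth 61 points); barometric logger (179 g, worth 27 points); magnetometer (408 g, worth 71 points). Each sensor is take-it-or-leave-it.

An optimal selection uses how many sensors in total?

Best achievable data value is 308.
For example LiDAR unit + gas sampler + radiometer + barometric logger achieves it, using 780 g.
All optima have 4 sensors.

4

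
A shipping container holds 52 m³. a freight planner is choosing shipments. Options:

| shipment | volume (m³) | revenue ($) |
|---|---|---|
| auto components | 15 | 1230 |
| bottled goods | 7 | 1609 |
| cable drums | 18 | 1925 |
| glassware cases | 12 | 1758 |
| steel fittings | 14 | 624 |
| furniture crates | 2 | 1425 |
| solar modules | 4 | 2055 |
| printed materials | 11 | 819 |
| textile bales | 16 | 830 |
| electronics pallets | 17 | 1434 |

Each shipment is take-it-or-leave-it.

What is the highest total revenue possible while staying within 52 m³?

8896

Taking the top-ratio shipments first gives bottled goods + cable drums + glassware cases + furniture crates + solar modules for 8772 (43 m³).
Replace cable drums with auto components + printed materials: the trade gains 124 net, giving 8896 at 51 m³.
Runner-up bottled goods + cable drums + glassware cases + furniture crates + solar modules tops out at 8772.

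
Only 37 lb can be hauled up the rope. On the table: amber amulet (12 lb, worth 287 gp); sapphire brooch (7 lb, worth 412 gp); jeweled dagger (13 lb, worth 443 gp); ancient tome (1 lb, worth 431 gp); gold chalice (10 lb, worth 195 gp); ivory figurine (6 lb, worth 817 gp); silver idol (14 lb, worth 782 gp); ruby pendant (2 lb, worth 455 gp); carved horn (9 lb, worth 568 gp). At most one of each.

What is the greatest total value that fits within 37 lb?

Greedy by ratio would take amber amulet + sapphire brooch + ancient tome + ivory figurine + ruby pendant + carved horn: 37 lb used, total 2970.
Dropping amber amulet and sapphire brooch frees 19 lb; slotting in silver idol (14 lb) lifts the total to 3053 at 32 lb.

3053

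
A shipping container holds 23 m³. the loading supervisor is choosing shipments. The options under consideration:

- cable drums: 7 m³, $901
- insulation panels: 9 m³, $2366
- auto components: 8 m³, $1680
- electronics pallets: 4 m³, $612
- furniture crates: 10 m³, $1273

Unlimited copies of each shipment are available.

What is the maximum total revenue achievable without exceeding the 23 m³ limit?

5344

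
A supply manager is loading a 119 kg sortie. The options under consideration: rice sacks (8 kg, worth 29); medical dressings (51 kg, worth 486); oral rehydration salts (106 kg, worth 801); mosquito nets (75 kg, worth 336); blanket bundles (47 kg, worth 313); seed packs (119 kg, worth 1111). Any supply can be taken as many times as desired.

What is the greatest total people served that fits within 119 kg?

Filling by ratio: 2×rice sacks + 2×medical dressings for 1030, with 1 kg left unused.
The 118 kg tied up in 2×rice sacks and 2×medical dressings is better spent on seed packs — total rises to 1111 (119 kg).

1111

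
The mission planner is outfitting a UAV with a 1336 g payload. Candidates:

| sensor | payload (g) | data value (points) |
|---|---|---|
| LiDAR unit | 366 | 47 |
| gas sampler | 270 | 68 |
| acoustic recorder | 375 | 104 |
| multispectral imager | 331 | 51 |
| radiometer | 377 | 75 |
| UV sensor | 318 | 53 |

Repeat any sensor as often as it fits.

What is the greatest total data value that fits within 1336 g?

Filling by ratio: 3×acoustic recorder for 312, with 211 g left unused.
Dropping acoustic recorder frees 375 g; slotting in 2×gas sampler (540 g) lifts the total to 344 at 1290 g.
That's the maximum — no swap from here does better than 344.

344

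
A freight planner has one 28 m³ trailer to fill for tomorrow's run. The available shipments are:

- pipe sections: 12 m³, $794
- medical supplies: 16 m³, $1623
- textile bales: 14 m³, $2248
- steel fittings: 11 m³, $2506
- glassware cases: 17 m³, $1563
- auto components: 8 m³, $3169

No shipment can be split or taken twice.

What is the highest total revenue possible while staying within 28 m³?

5675

Density check — auto components 396.12, steel fittings 227.82, textile bales 160.57 are the best per m³.
Best packing: steel fittings + auto components — 19 m³, 5675 total.
Runner-up textile bales + auto components tops out at 5417.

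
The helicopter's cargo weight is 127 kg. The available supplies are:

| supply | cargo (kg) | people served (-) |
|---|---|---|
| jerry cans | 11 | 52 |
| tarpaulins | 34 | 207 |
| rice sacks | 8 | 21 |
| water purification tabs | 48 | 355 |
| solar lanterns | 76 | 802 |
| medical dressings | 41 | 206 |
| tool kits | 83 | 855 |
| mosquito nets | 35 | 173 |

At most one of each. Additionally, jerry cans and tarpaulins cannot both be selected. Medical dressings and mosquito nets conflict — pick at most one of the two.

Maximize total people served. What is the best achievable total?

1157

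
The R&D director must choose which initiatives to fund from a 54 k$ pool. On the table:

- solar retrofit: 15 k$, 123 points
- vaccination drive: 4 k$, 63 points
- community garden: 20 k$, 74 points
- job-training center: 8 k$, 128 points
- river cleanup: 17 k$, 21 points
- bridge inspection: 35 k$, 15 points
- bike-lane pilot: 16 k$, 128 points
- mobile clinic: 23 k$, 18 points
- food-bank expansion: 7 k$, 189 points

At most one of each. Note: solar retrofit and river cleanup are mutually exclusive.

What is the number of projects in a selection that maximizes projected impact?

Best achievable projected impact is 631.
For example solar retrofit + vaccination drive + job-training center + bike-lane pilot + food-bank expansion achieves it, using 50 k$.
All optima have 5 projects.

5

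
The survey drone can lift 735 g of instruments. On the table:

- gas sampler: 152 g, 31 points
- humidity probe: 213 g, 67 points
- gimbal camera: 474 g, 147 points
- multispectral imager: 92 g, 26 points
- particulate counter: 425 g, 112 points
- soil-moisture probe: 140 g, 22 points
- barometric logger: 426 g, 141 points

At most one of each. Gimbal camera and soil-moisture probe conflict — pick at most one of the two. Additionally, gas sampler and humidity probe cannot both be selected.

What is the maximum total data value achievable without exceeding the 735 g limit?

234

Taking humidity probe + multispectral imager + barometric logger: 731 g used, 234 in data value.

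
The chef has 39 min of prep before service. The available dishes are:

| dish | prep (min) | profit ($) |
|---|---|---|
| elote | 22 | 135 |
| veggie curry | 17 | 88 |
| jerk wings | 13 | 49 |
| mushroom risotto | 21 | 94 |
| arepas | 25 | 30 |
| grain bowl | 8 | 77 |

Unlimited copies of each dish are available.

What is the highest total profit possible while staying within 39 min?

By profit per min: grain bowl 9.62, elote 6.14, veggie curry 5.18 lead.
The ratio ordering already packs tightly: 4×grain bowl, 32 min, 308.

308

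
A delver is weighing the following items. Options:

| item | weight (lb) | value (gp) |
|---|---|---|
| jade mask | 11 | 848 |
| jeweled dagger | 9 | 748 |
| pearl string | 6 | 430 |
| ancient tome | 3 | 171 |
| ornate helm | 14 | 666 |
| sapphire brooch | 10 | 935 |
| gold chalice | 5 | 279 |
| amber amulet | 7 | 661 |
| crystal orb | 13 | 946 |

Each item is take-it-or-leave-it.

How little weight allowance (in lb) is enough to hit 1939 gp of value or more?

Minimise lb subject to total value ≥ 1939.
pearl string + sapphire brooch + amber amulet reaches 2026 using 23 lb.
Below 23 lb the best achievable stays under 1939.

23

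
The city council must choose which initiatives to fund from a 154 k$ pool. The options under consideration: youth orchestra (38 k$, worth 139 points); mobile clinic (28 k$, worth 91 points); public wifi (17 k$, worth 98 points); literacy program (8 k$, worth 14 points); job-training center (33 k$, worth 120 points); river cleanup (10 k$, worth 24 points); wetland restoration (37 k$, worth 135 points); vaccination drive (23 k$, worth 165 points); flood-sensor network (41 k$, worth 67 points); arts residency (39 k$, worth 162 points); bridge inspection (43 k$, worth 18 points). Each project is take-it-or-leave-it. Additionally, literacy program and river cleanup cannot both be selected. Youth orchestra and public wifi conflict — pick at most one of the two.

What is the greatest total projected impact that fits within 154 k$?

680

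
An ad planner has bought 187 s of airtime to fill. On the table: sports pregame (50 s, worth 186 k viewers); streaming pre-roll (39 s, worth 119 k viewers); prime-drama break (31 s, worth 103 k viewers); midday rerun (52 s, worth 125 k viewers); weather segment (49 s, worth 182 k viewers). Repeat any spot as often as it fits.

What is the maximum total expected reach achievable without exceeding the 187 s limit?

669

Density check — sports pregame 3.72, weather segment 3.71, prime-drama break 3.32 are the best per s.
Taking the top-ratio spots first gives 3×sports pregame + prime-drama break for 661 (181 s).
Dropping 2×sports pregame and prime-drama break frees 131 s; slotting in streaming pre-roll + 2×weather segment (137 s) lifts the total to 669 at 187 s.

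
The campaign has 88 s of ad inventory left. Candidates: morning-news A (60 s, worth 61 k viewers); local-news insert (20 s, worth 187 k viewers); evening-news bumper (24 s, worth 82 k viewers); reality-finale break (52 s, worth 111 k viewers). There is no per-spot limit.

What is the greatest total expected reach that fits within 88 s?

748

Ranking by ratio (expected reach/s): local-news insert 9.35, evening-news bumper 3.42, reality-finale break 2.13.
The ratio ordering already packs tightly: 4×local-news insert, 80 s, 748.
The spare 8 s is too small for any remaining spot, and no exchange beats 748.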